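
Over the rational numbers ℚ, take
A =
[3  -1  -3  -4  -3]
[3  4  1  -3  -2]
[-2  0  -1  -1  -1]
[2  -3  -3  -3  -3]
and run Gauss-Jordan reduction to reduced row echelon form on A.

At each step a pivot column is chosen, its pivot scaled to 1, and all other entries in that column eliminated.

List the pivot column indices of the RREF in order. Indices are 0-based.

[1] R0 /= 3  ⇒  (1, -1/3, -1, -4/3, -1)
     R1 -= 3·R0  ⇒  (0, 5, 4, 1, 1)
     R2 -= -2·R0  ⇒  (0, -2/3, -3, -11/3, -3)
     R3 -= 2·R0  ⇒  (0, -7/3, -1, -1/3, -1)
[2] R1 /= 5  ⇒  (0, 1, 4/5, 1/5, 1/5)
     R0 -= -1/3·R1  ⇒  (1, 0, -11/15, -19/15, -14/15)
     R2 -= -2/3·R1  ⇒  (0, 0, -37/15, -53/15, -43/15)
     R3 -= -7/3·R1  ⇒  (0, 0, 13/15, 2/15, -8/15)
[3] R2 /= -37/15  ⇒  (0, 0, 1, 53/37, 43/37)
     R0 -= -11/15·R2  ⇒  (1, 0, 0, -8/37, -3/37)
     R1 -= 4/5·R2  ⇒  (0, 1, 0, -35/37, -27/37)
     R3 -= 13/15·R2  ⇒  (0, 0, 0, -41/37, -57/37)
[4] R3 /= -41/37  ⇒  (0, 0, 0, 1, 57/41)
     R0 -= -8/37·R3  ⇒  (1, 0, 0, 0, 9/41)
     R1 -= -35/37·R3  ⇒  (0, 1, 0, 0, 24/41)
     R2 -= 53/37·R3  ⇒  (0, 0, 1, 0, -34/41)

pivot columns: 0, 1, 2, 3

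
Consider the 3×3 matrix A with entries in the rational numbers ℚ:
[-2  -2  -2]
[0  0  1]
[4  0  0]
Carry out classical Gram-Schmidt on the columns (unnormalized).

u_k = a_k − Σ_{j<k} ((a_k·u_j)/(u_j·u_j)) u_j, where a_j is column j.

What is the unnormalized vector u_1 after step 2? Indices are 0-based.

u_1 = (-8/5, 0, -4/5)

Step 1: u_0 = a_0 = (-2, 0, 4).
Step 2: u_1 = a_1 − (1/5)·u_0 = (-8/5, 0, -4/5).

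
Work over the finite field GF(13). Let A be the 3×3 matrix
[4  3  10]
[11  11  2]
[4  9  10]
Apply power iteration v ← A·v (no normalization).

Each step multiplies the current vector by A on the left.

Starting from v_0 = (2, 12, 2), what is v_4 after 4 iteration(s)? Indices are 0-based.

v_4 = (5, 8, 3)

v_0 = (2, 12, 2).
v_1 = A·v_0 = (12, 2, 6).
v_2 = A·v_1 = (10, 10, 9).
v_3 = A·v_2 = (4, 4, 12).
v_4 = A·v_3 = (5, 8, 3).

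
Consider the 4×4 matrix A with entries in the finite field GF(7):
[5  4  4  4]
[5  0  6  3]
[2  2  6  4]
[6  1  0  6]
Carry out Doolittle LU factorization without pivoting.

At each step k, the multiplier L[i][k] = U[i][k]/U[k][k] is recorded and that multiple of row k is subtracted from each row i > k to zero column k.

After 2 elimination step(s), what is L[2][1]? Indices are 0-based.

L[2][1] = 2

k=0: U[0][0]=5
  eliminate (1,0): mult=1, new row 1: (0, 3, 2, 6); set L[1][0]=1
  eliminate (2,0): mult=6, new row 2: (0, 6, 3, 1); set L[2][0]=6
  eliminate (3,0): mult=4, new row 3: (0, 6, 5, 4); set L[3][0]=4
k=1: U[1][1]=3
  eliminate (2,1): mult=2, new row 2: (0, 0, 6, 3); set L[2][1]=2
  eliminate (3,1): mult=2, new row 3: (0, 0, 1, 6); set L[3][1]=2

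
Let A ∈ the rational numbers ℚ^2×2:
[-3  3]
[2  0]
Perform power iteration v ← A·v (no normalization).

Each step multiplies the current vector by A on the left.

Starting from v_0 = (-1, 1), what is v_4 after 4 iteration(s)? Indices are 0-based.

v_4 = (-468, 216)

v_0 = (-1, 1).
v_1 = A·v_0 = (6, -2).
v_2 = A·v_1 = (-24, 12).
v_3 = A·v_2 = (108, -48).
v_4 = A·v_3 = (-468, 216).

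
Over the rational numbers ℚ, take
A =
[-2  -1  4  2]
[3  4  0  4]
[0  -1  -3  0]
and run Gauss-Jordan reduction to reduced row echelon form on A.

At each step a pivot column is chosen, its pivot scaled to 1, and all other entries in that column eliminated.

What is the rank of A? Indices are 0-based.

step 1: normalize row 0 (÷-2) = (1, 1/2, -2, -1)
  row 1: subtract 3×row0 = (0, 5/2, 6, 7)
step 2: normalize row 1 (÷5/2) = (0, 1, 12/5, 14/5)
  row 0: subtract 1/2×row1 = (1, 0, -16/5, -12/5)
  row 2: subtract -1×row1 = (0, 0, -3/5, 14/5)
step 3: normalize row 2 (÷-3/5) = (0, 0, 1, -14/3)
  row 0: subtract -16/5×row2 = (1, 0, 0, -52/3)
  row 1: subtract 12/5×row2 = (0, 1, 0, 14)

rank = 3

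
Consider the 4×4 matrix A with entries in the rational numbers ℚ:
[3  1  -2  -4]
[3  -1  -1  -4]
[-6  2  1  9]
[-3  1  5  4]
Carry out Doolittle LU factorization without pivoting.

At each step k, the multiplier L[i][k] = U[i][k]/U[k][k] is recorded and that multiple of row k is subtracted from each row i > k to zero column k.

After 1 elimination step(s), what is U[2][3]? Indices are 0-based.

U[2][3] = 1

[col 0] pivot 3
  R1 -= 1*R0 → (0, -2, 1, 0)  (L[1][0] := 1)
  R2 -= -2*R0 → (0, 4, -3, 1)  (L[2][0] := -2)
  R3 -= -1*R0 → (0, 2, 3, 0)  (L[3][0] := -1)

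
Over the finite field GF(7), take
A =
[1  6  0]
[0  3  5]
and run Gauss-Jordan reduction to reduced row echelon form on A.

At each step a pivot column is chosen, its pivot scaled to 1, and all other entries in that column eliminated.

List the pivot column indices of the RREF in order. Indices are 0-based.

[1] R0 /= 1  ⇒  (1, 6, 0)
[2] R1 /= 3  ⇒  (0, 1, 4)
     R0 -= 6·R1  ⇒  (1, 0, 4)

pivot columns: 0, 1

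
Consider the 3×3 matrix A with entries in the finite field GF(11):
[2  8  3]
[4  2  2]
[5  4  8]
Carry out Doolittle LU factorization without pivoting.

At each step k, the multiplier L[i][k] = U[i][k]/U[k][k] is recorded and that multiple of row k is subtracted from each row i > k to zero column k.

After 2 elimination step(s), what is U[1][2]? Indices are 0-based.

U[1][2] = 7

[col 0] pivot 2
  R1 -= 2*R0 → (0, 8, 7)  (L[1][0] := 2)
  R2 -= 8*R0 → (0, 6, 6)  (L[2][0] := 8)
[col 1] pivot 8
  R2 -= 9*R1 → (0, 0, 9)  (L[2][1] := 9)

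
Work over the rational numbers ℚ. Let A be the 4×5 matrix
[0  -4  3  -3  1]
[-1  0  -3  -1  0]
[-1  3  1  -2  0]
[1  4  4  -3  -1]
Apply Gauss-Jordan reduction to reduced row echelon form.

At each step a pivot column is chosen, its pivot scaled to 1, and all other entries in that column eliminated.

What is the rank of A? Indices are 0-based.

rank = 4

pivot(0,0): swap R0↔R1
pivot(0,0)=-1: scale R0 → (1, 0, 3, 1, 0)
  clear (2,0): R2 −= (-1)R0 → (0, 3, 4, -1, 0)
  clear (3,0): R3 −= (1)R0 → (0, 4, 1, -4, -1)
pivot(1,1)=-4: scale R1 → (0, 1, -3/4, 3/4, -1/4)
  clear (2,1): R2 −= (3)R1 → (0, 0, 25/4, -13/4, 3/4)
  clear (3,1): R3 −= (4)R1 → (0, 0, 4, -7, 0)
pivot(2,2)=25/4: scale R2 → (0, 0, 1, -13/25, 3/25)
  clear (0,2): R0 −= (3)R2 → (1, 0, 0, 64/25, -9/25)
  clear (1,2): R1 −= (-3/4)R2 → (0, 1, 0, 9/25, -4/25)
  clear (3,2): R3 −= (4)R2 → (0, 0, 0, -123/25, -12/25)
pivot(3,3)=-123/25: scale R3 → (0, 0, 0, 1, 4/41)
  clear (0,3): R0 −= (64/25)R3 → (1, 0, 0, 0, -25/41)
  clear (1,3): R1 −= (9/25)R3 → (0, 1, 0, 0, -8/41)
  clear (2,3): R2 −= (-13/25)R3 → (0, 0, 1, 0, 7/41)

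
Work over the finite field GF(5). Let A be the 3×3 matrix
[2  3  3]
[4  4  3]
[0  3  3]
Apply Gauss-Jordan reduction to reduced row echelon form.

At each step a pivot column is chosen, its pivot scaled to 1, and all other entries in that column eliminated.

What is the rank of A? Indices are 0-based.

rank = 3

[1] R0 /= 2  ⇒  (1, 4, 4)
     R1 -= 4·R0  ⇒  (0, 3, 2)
[2] R1 /= 3  ⇒  (0, 1, 4)
     R0 -= 4·R1  ⇒  (1, 0, 3)
     R2 -= 3·R1  ⇒  (0, 0, 1)
[3] R2 /= 1  ⇒  (0, 0, 1)
     R0 -= 3·R2  ⇒  (1, 0, 0)
     R1 -= 4·R2  ⇒  (0, 1, 0)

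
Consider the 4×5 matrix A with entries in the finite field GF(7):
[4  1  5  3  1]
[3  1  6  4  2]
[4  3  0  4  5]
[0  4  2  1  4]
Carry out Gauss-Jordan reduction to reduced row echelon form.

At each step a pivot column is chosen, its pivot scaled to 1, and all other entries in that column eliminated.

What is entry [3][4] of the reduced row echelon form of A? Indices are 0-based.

M[3][4] = 6

step 1: normalize row 0 (÷4) = (1, 2, 3, 6, 2)
  row 1: subtract 3×row0 = (0, 2, 4, 0, 3)
  row 2: subtract 4×row0 = (0, 2, 2, 1, 4)
step 2: normalize row 1 (÷2) = (0, 1, 2, 0, 5)
  row 0: subtract 2×row1 = (1, 0, 6, 6, 6)
  row 2: subtract 2×row1 = (0, 0, 5, 1, 1)
  row 3: subtract 4×row1 = (0, 0, 1, 1, 5)
step 3: normalize row 2 (÷5) = (0, 0, 1, 3, 3)
  row 0: subtract 6×row2 = (1, 0, 0, 2, 2)
  row 1: subtract 2×row2 = (0, 1, 0, 1, 6)
  row 3: subtract 1×row2 = (0, 0, 0, 5, 2)
step 4: normalize row 3 (÷5) = (0, 0, 0, 1, 6)
  row 0: subtract 2×row3 = (1, 0, 0, 0, 4)
  row 1: subtract 1×row3 = (0, 1, 0, 0, 0)
  row 2: subtract 3×row3 = (0, 0, 1, 0, 6)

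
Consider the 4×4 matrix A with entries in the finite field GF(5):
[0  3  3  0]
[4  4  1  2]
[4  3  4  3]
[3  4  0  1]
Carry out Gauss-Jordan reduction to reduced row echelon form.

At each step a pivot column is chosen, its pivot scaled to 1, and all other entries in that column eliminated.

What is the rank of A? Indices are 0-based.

rank = 4

[1] R0 <-> R1
[1] R0 /= 4  ⇒  (1, 1, 4, 3)
     R2 -= 4·R0  ⇒  (0, 4, 3, 1)
     R3 -= 3·R0  ⇒  (0, 1, 3, 2)
[2] R1 /= 3  ⇒  (0, 1, 1, 0)
     R0 -= 1·R1  ⇒  (1, 0, 3, 3)
     R2 -= 4·R1  ⇒  (0, 0, 4, 1)
     R3 -= 1·R1  ⇒  (0, 0, 2, 2)
[3] R2 /= 4  ⇒  (0, 0, 1, 4)
     R0 -= 3·R2  ⇒  (1, 0, 0, 1)
     R1 -= 1·R2  ⇒  (0, 1, 0, 1)
     R3 -= 2·R2  ⇒  (0, 0, 0, 4)
[4] R3 /= 4  ⇒  (0, 0, 0, 1)
     R0 -= 1·R3  ⇒  (1, 0, 0, 0)
     R1 -= 1·R3  ⇒  (0, 1, 0, 0)
     R2 -= 4·R3  ⇒  (0, 0, 1, 0)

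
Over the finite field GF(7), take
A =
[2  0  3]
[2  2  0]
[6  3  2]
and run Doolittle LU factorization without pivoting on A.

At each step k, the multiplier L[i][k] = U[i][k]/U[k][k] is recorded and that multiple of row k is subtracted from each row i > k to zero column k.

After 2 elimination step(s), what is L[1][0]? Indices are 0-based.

[col 0] pivot 2
  R1 -= 1*R0 → (0, 2, 4)  (L[1][0] := 1)
  R2 -= 3*R0 → (0, 3, 0)  (L[2][0] := 3)
[col 1] pivot 2
  R2 -= 5*R1 → (0, 0, 1)  (L[2][1] := 5)

L[1][0] = 1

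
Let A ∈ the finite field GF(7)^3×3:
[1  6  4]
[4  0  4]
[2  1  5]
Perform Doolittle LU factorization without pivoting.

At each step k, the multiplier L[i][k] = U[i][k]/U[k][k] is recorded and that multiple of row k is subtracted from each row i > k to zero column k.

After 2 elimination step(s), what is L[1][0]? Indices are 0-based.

[col 0] pivot 1
  R1 -= 4*R0 → (0, 4, 2)  (L[1][0] := 4)
  R2 -= 2*R0 → (0, 3, 4)  (L[2][0] := 2)
[col 1] pivot 4
  R2 -= 6*R1 → (0, 0, 6)  (L[2][1] := 6)

L[1][0] = 4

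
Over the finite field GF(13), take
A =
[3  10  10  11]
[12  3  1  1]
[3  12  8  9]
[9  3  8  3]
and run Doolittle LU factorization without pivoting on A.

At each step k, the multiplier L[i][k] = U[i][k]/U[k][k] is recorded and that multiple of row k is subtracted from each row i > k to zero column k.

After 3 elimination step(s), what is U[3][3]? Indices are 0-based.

k=0: U[0][0]=3
  eliminate (1,0): mult=4, new row 1: (0, 2, 0, 9); set L[1][0]=4
  eliminate (2,0): mult=1, new row 2: (0, 2, 11, 11); set L[2][0]=1
  eliminate (3,0): mult=3, new row 3: (0, 12, 4, 9); set L[3][0]=3
k=1: U[1][1]=2
  eliminate (2,1): mult=1, new row 2: (0, 0, 11, 2); set L[2][1]=1
  eliminate (3,1): mult=6, new row 3: (0, 0, 4, 7); set L[3][1]=6
k=2: U[2][2]=11
  eliminate (3,2): mult=11, new row 3: (0, 0, 0, 11); set L[3][2]=11

U[3][3] = 11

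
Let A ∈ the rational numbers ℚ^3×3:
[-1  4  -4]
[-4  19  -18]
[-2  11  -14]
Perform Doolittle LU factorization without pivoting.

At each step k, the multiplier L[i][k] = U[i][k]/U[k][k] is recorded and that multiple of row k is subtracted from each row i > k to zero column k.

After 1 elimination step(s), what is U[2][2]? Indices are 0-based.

U[2][2] = -6

[col 0] pivot -1
  R1 -= 4*R0 → (0, 3, -2)  (L[1][0] := 4)
  R2 -= 2*R0 → (0, 3, -6)  (L[2][0] := 2)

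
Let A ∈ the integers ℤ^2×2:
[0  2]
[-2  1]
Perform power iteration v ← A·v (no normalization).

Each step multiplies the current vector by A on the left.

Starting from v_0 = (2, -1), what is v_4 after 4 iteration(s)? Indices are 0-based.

v_4 = (38, 23)

v_0 = (2, -1).
v_1 = A·v_0 = (-2, -5).
v_2 = A·v_1 = (-10, -1).
v_3 = A·v_2 = (-2, 19).
v_4 = A·v_3 = (38, 23).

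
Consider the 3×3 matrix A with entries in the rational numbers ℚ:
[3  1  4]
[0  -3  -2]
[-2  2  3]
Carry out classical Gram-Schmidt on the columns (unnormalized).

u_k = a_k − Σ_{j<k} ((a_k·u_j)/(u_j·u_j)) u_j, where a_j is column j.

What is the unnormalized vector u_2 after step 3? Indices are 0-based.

Step 1: u_0 = a_0 = (3, 0, -2).
Step 2: u_1 = a_1 − (-1/13)·u_0 = (16/13, -3, 24/13).
Step 3: u_2 = a_2 − (6/13)·u_0 − (214/181)·u_1 = (210/181, 280/181, 315/181).

u_2 = (210/181, 280/181, 315/181)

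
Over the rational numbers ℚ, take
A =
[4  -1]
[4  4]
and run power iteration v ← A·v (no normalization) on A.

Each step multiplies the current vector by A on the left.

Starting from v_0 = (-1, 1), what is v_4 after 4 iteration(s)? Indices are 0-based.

v_4 = (-80, -880)

v_0 = (-1, 1).
v_1 = A·v_0 = (-5, 0).
v_2 = A·v_1 = (-20, -20).
v_3 = A·v_2 = (-60, -160).
v_4 = A·v_3 = (-80, -880).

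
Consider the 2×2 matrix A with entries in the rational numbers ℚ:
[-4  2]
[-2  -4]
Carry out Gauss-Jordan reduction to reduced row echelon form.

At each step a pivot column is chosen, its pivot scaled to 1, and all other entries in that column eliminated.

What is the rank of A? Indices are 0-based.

rank = 2

pivot(0,0)=-4: scale R0 → (1, -1/2)
  clear (1,0): R1 −= (-2)R0 → (0, -5)
pivot(1,1)=-5: scale R1 → (0, 1)
  clear (0,1): R0 −= (-1/2)R1 → (1, 0)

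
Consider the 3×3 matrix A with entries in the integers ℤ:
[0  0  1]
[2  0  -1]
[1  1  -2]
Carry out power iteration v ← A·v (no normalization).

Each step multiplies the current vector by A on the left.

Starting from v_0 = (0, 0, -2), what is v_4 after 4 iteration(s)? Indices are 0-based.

v_0 = (0, 0, -2).
v_1 = A·v_0 = (-2, 2, 4).
v_2 = A·v_1 = (4, -8, -8).
v_3 = A·v_2 = (-8, 16, 12).
v_4 = A·v_3 = (12, -28, -16).

v_4 = (12, -28, -16)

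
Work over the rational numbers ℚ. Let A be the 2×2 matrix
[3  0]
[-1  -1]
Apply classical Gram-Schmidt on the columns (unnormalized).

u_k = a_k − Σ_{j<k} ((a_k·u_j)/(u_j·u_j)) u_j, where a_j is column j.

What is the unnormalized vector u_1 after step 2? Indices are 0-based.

Step 1: u_0 = a_0 = (3, -1).
Step 2: u_1 = a_1 − (1/10)·u_0 = (-3/10, -9/10).

u_1 = (-3/10, -9/10)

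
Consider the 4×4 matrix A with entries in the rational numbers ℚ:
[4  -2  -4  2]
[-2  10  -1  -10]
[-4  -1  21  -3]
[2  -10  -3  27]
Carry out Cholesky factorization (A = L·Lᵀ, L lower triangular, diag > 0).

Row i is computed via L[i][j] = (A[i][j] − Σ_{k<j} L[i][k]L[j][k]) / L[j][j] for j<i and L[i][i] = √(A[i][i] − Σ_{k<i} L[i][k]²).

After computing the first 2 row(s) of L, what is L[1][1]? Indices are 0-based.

Step 1: L[0][0] = √(4) = 2.
  L[1][0] = (-2) / L[0][0] = -1.
Step 2: L[1][1] = √(9) = 3.

L[1][1] = 3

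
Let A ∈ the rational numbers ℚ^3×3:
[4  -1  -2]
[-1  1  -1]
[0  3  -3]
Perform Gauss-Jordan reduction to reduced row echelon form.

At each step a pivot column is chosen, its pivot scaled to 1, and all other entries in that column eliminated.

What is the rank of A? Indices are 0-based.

rank = 3

pivot(0,0)=4: scale R0 → (1, -1/4, -1/2)
  clear (1,0): R1 −= (-1)R0 → (0, 3/4, -3/2)
pivot(1,1)=3/4: scale R1 → (0, 1, -2)
  clear (0,1): R0 −= (-1/4)R1 → (1, 0, -1)
  clear (2,1): R2 −= (3)R1 → (0, 0, 3)
pivot(2,2)=3: scale R2 → (0, 0, 1)
  clear (0,2): R0 −= (-1)R2 → (1, 0, 0)
  clear (1,2): R1 −= (-2)R2 → (0, 1, 0)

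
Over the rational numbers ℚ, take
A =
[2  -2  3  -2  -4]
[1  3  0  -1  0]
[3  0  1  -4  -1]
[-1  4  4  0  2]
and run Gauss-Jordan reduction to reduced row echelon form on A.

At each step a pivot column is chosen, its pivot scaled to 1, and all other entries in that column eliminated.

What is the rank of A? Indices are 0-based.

rank = 4

pivot(0,0)=2: scale R0 → (1, -1, 3/2, -1, -2)
  clear (1,0): R1 −= (1)R0 → (0, 4, -3/2, 0, 2)
  clear (2,0): R2 −= (3)R0 → (0, 3, -7/2, -1, 5)
  clear (3,0): R3 −= (-1)R0 → (0, 3, 11/2, -1, 0)
pivot(1,1)=4: scale R1 → (0, 1, -3/8, 0, 1/2)
  clear (0,1): R0 −= (-1)R1 → (1, 0, 9/8, -1, -3/2)
  clear (2,1): R2 −= (3)R1 → (0, 0, -19/8, -1, 7/2)
  clear (3,1): R3 −= (3)R1 → (0, 0, 53/8, -1, -3/2)
pivot(2,2)=-19/8: scale R2 → (0, 0, 1, 8/19, -28/19)
  clear (0,2): R0 −= (9/8)R2 → (1, 0, 0, -28/19, 3/19)
  clear (1,2): R1 −= (-3/8)R2 → (0, 1, 0, 3/19, -1/19)
  clear (3,2): R3 −= (53/8)R2 → (0, 0, 0, -72/19, 157/19)
pivot(3,3)=-72/19: scale R3 → (0, 0, 0, 1, -157/72)
  clear (0,3): R0 −= (-28/19)R3 → (1, 0, 0, 0, -55/18)
  clear (1,3): R1 −= (3/19)R3 → (0, 1, 0, 0, 7/24)
  clear (2,3): R2 −= (8/19)R3 → (0, 0, 1, 0, -5/9)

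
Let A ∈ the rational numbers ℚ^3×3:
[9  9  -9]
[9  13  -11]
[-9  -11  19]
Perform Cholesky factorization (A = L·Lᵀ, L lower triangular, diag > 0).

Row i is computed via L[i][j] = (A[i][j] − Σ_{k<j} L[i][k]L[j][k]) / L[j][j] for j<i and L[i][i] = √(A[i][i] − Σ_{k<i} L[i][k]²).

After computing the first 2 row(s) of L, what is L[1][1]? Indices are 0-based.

L[1][1] = 2

Step 1: L[0][0] = √(9) = 3.
  L[1][0] = (9) / L[0][0] = 3.
Step 2: L[1][1] = √(4) = 2.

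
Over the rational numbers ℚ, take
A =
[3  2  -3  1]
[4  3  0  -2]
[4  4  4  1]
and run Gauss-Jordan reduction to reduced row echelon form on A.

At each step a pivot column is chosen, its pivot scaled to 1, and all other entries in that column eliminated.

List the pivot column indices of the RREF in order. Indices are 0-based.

pivot columns: 0, 1, 2

step 1: normalize row 0 (÷3) = (1, 2/3, -1, 1/3)
  row 1: subtract 4×row0 = (0, 1/3, 4, -10/3)
  row 2: subtract 4×row0 = (0, 4/3, 8, -1/3)
step 2: normalize row 1 (÷1/3) = (0, 1, 12, -10)
  row 0: subtract 2/3×row1 = (1, 0, -9, 7)
  row 2: subtract 4/3×row1 = (0, 0, -8, 13)
step 3: normalize row 2 (÷-8) = (0, 0, 1, -13/8)
  row 0: subtract -9×row2 = (1, 0, 0, -61/8)
  row 1: subtract 12×row2 = (0, 1, 0, 19/2)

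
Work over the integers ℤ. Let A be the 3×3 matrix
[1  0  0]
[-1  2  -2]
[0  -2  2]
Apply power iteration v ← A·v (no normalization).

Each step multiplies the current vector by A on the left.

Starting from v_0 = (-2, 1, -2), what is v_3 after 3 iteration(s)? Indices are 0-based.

v_3 = (-2, 118, -116)

v_0 = (-2, 1, -2).
v_1 = A·v_0 = (-2, 8, -6).
v_2 = A·v_1 = (-2, 30, -28).
v_3 = A·v_2 = (-2, 118, -116).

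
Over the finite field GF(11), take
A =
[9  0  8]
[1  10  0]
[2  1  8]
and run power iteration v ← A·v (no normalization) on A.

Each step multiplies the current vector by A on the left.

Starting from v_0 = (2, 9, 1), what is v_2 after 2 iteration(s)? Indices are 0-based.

v_2 = (6, 0, 4)

v_0 = (2, 9, 1).
v_1 = A·v_0 = (4, 4, 10).
v_2 = A·v_1 = (6, 0, 4).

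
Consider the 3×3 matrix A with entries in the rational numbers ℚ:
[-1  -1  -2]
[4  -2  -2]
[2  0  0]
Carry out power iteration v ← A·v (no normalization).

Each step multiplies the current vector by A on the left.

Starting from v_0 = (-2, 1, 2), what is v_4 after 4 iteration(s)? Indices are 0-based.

v_4 = (-127, -376, -74)

v_0 = (-2, 1, 2).
v_1 = A·v_0 = (-3, -14, -4).
v_2 = A·v_1 = (25, 24, -6).
v_3 = A·v_2 = (-37, 64, 50).
v_4 = A·v_3 = (-127, -376, -74).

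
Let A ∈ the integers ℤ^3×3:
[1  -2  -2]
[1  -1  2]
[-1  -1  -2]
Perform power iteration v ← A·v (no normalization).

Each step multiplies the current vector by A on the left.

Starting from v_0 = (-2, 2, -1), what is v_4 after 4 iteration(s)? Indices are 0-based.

v_4 = (4, -74, 54)

v_0 = (-2, 2, -1).
v_1 = A·v_0 = (-4, -6, 2).
v_2 = A·v_1 = (4, 6, 6).
v_3 = A·v_2 = (-20, 10, -22).
v_4 = A·v_3 = (4, -74, 54).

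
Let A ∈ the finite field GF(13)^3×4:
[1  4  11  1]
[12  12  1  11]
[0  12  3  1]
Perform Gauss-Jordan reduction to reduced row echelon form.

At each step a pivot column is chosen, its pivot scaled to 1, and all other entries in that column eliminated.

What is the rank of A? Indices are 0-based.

rank = 3

[1] R0 /= 1  ⇒  (1, 4, 11, 1)
     R1 -= 12·R0  ⇒  (0, 3, 12, 12)
[2] R1 /= 3  ⇒  (0, 1, 4, 4)
     R0 -= 4·R1  ⇒  (1, 0, 8, 11)
     R2 -= 12·R1  ⇒  (0, 0, 7, 5)
[3] R2 /= 7  ⇒  (0, 0, 1, 10)
     R0 -= 8·R2  ⇒  (1, 0, 0, 9)
     R1 -= 4·R2  ⇒  (0, 1, 0, 3)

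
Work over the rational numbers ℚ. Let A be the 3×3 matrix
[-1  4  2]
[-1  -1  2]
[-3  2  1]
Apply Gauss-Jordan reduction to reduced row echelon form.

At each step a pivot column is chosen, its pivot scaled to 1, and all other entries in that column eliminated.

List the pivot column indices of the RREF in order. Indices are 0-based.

pivot(0,0)=-1: scale R0 → (1, -4, -2)
  clear (1,0): R1 −= (-1)R0 → (0, -5, 0)
  clear (2,0): R2 −= (-3)R0 → (0, -10, -5)
pivot(1,1)=-5: scale R1 → (0, 1, 0)
  clear (0,1): R0 −= (-4)R1 → (1, 0, -2)
  clear (2,1): R2 −= (-10)R1 → (0, 0, -5)
pivot(2,2)=-5: scale R2 → (0, 0, 1)
  clear (0,2): R0 −= (-2)R2 → (1, 0, 0)

pivot columns: 0, 1, 2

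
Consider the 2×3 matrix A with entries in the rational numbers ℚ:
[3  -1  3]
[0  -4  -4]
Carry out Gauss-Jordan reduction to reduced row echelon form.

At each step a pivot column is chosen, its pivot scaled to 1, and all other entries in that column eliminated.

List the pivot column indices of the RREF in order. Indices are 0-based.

pivot columns: 0, 1

step 1: normalize row 0 (÷3) = (1, -1/3, 1)
step 2: normalize row 1 (÷-4) = (0, 1, 1)
  row 0: subtract -1/3×row1 = (1, 0, 4/3)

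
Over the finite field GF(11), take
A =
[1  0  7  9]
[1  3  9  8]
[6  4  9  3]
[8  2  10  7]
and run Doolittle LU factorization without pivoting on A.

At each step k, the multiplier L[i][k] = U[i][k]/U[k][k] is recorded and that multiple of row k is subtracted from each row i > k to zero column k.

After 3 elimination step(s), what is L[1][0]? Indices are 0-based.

[col 0] pivot 1
  R1 -= 1*R0 → (0, 3, 2, 10)  (L[1][0] := 1)
  R2 -= 6*R0 → (0, 4, 0, 4)  (L[2][0] := 6)
  R3 -= 8*R0 → (0, 2, 9, 1)  (L[3][0] := 8)
[col 1] pivot 3
  R2 -= 5*R1 → (0, 0, 1, 9)  (L[2][1] := 5)
  R3 -= 8*R1 → (0, 0, 4, 9)  (L[3][1] := 8)
[col 2] pivot 1
  R3 -= 4*R2 → (0, 0, 0, 6)  (L[3][2] := 4)

L[1][0] = 1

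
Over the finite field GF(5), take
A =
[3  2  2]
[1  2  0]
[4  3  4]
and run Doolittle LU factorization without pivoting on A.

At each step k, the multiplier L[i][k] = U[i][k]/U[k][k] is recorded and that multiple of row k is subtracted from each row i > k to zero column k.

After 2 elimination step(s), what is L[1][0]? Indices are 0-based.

[col 0] pivot 3
  R1 -= 2*R0 → (0, 3, 1)  (L[1][0] := 2)
  R2 -= 3*R0 → (0, 2, 3)  (L[2][0] := 3)
[col 1] pivot 3
  R2 -= 4*R1 → (0, 0, 4)  (L[2][1] := 4)

L[1][0] = 2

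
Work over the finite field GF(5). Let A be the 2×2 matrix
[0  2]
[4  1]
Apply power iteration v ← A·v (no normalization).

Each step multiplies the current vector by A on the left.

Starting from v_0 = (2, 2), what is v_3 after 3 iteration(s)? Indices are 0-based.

v_0 = (2, 2).
v_1 = A·v_0 = (4, 0).
v_2 = A·v_1 = (0, 1).
v_3 = A·v_2 = (2, 1).

v_3 = (2, 1)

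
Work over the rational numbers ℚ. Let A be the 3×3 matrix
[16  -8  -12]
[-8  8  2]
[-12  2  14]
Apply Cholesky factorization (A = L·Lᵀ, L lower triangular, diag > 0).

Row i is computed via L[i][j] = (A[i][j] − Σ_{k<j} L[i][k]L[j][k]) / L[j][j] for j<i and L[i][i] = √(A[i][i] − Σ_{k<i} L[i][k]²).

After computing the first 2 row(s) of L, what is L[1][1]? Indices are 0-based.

L[1][1] = 2

Step 1: L[0][0] = √(16) = 4.
  L[1][0] = (-8) / L[0][0] = -2.
Step 2: L[1][1] = √(4) = 2.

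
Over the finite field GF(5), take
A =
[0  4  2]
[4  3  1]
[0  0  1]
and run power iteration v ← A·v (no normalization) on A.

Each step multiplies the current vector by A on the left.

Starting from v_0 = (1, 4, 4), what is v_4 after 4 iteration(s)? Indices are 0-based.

v_0 = (1, 4, 4).
v_1 = A·v_0 = (4, 0, 4).
v_2 = A·v_1 = (3, 0, 4).
v_3 = A·v_2 = (3, 1, 4).
v_4 = A·v_3 = (2, 4, 4).

v_4 = (2, 4, 4)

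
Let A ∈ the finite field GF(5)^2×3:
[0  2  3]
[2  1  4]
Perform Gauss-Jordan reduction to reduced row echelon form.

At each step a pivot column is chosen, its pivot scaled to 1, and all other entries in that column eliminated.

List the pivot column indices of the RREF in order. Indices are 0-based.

pivot columns: 0, 1

pivot(0,0): swap R0↔R1
pivot(0,0)=2: scale R0 → (1, 3, 2)
pivot(1,1)=2: scale R1 → (0, 1, 4)
  clear (0,1): R0 −= (3)R1 → (1, 0, 0)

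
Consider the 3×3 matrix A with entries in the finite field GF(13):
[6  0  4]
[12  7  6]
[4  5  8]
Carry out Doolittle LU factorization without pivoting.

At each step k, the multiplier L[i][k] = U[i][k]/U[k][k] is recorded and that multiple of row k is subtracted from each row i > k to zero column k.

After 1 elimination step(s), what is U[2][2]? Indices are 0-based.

Step 1: pivot at (0,0) is 6.
  row1 ← row1 − (2)·row0  ⇒  L[1][0]=2, U row1=(0, 7, 11)
  row2 ← row2 − (5)·row0  ⇒  L[2][0]=5, U row2=(0, 5, 1)

U[2][2] = 1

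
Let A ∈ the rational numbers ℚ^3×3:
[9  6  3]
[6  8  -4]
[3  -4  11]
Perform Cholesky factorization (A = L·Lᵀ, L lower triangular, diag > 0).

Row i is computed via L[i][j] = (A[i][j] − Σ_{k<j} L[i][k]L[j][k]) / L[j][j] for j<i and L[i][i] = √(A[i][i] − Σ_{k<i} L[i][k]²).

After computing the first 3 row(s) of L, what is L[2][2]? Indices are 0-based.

L[2][2] = 1

Step 1: L[0][0] = √(9) = 3.
  L[1][0] = (6) / L[0][0] = 2.
Step 2: L[1][1] = √(4) = 2.
  L[2][0] = (3) / L[0][0] = 1.
  L[2][1] = (-6) / L[1][1] = -3.
Step 3: L[2][2] = √(1) = 1.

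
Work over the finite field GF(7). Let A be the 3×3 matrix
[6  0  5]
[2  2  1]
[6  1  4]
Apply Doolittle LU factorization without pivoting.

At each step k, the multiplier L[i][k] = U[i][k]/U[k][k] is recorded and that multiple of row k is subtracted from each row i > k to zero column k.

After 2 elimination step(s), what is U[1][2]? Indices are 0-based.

Step 1: pivot at (0,0) is 6.
  row1 ← row1 − (5)·row0  ⇒  L[1][0]=5, U row1=(0, 2, 4)
  row2 ← row2 − (1)·row0  ⇒  L[2][0]=1, U row2=(0, 1, 6)
Step 2: pivot at (1,1) is 2.
  row2 ← row2 − (4)·row1  ⇒  L[2][1]=4, U row2=(0, 0, 4)

U[1][2] = 4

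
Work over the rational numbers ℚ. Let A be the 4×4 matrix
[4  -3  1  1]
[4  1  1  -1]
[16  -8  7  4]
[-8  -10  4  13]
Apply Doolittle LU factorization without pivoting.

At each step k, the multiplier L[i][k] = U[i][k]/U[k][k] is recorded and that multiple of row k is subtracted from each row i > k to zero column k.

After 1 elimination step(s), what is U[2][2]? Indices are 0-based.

U[2][2] = 3

Step 1: pivot at (0,0) is 4.
  row1 ← row1 − (1)·row0  ⇒  L[1][0]=1, U row1=(0, 4, 0, -2)
  row2 ← row2 − (4)·row0  ⇒  L[2][0]=4, U row2=(0, 4, 3, 0)
  row3 ← row3 − (-2)·row0  ⇒  L[3][0]=-2, U row3=(0, -16, 6, 15)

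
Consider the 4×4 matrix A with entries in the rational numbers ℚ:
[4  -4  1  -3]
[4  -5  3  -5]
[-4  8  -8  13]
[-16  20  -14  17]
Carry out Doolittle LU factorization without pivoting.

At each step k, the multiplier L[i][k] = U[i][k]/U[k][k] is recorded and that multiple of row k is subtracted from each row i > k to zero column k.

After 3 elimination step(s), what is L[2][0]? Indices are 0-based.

L[2][0] = -1

k=0: U[0][0]=4
  eliminate (1,0): mult=1, new row 1: (0, -1, 2, -2); set L[1][0]=1
  eliminate (2,0): mult=-1, new row 2: (0, 4, -7, 10); set L[2][0]=-1
  eliminate (3,0): mult=-4, new row 3: (0, 4, -10, 5); set L[3][0]=-4
k=1: U[1][1]=-1
  eliminate (2,1): mult=-4, new row 2: (0, 0, 1, 2); set L[2][1]=-4
  eliminate (3,1): mult=-4, new row 3: (0, 0, -2, -3); set L[3][1]=-4
k=2: U[2][2]=1
  eliminate (3,2): mult=-2, new row 3: (0, 0, 0, 1); set L[3][2]=-2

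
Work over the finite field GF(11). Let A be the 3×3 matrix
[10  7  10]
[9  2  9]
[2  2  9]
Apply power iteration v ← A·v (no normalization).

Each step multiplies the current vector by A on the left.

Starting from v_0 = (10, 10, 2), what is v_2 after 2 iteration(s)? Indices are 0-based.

v_0 = (10, 10, 2).
v_1 = A·v_0 = (3, 7, 3).
v_2 = A·v_1 = (10, 2, 3).

v_2 = (10, 2, 3)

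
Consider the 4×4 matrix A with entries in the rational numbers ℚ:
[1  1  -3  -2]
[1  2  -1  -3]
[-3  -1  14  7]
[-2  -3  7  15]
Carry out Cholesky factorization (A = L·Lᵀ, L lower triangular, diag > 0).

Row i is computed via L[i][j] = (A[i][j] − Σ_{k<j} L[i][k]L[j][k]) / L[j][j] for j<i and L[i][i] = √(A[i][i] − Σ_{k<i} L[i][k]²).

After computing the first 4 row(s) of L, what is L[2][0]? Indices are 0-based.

Step 1: L[0][0] = √(1) = 1.
  L[1][0] = (1) / L[0][0] = 1.
Step 2: L[1][1] = √(1) = 1.
  L[2][0] = (-3) / L[0][0] = -3.
  L[2][1] = (2) / L[1][1] = 2.
Step 3: L[2][2] = √(1) = 1.
  L[3][0] = (-2) / L[0][0] = -2.
  L[3][1] = (-1) / L[1][1] = -1.
  L[3][2] = (3) / L[2][2] = 3.
Step 4: L[3][3] = √(1) = 1.

L[2][0] = -3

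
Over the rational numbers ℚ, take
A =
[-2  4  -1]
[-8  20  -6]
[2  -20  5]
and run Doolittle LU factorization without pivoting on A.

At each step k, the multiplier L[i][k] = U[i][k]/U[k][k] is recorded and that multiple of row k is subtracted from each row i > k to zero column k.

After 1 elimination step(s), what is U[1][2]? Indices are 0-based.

k=0: U[0][0]=-2
  eliminate (1,0): mult=4, new row 1: (0, 4, -2); set L[1][0]=4
  eliminate (2,0): mult=-1, new row 2: (0, -16, 4); set L[2][0]=-1

U[1][2] = -2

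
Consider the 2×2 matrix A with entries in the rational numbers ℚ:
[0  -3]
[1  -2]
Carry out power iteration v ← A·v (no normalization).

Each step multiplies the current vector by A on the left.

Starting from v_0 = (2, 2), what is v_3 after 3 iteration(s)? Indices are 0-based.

v_3 = (6, 10)

v_0 = (2, 2).
v_1 = A·v_0 = (-6, -2).
v_2 = A·v_1 = (6, -2).
v_3 = A·v_2 = (6, 10).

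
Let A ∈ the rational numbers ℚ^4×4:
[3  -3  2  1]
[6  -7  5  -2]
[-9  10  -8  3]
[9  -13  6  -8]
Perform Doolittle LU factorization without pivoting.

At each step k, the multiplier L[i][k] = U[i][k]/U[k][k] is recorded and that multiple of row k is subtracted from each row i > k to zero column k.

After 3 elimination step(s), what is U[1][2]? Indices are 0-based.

[col 0] pivot 3
  R1 -= 2*R0 → (0, -1, 1, -4)  (L[1][0] := 2)
  R2 -= -3*R0 → (0, 1, -2, 6)  (L[2][0] := -3)
  R3 -= 3*R0 → (0, -4, 0, -11)  (L[3][0] := 3)
[col 1] pivot -1
  R2 -= -1*R1 → (0, 0, -1, 2)  (L[2][1] := -1)
  R3 -= 4*R1 → (0, 0, -4, 5)  (L[3][1] := 4)
[col 2] pivot -1
  R3 -= 4*R2 → (0, 0, 0, -3)  (L[3][2] := 4)

U[1][2] = 1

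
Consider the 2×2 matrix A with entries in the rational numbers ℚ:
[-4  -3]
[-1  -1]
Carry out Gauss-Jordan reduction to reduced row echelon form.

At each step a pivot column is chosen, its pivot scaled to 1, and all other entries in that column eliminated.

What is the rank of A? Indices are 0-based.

rank = 2

pivot(0,0)=-4: scale R0 → (1, 3/4)
  clear (1,0): R1 −= (-1)R0 → (0, -1/4)
pivot(1,1)=-1/4: scale R1 → (0, 1)
  clear (0,1): R0 −= (3/4)R1 → (1, 0)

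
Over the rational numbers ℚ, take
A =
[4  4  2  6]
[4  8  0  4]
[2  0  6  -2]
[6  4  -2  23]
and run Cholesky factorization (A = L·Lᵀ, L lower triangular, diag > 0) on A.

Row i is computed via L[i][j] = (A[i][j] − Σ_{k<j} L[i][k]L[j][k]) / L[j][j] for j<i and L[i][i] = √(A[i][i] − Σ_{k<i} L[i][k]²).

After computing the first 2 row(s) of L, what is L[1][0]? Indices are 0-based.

Step 1: L[0][0] = √(4) = 2.
  L[1][0] = (4) / L[0][0] = 2.
Step 2: L[1][1] = √(4) = 2.

L[1][0] = 2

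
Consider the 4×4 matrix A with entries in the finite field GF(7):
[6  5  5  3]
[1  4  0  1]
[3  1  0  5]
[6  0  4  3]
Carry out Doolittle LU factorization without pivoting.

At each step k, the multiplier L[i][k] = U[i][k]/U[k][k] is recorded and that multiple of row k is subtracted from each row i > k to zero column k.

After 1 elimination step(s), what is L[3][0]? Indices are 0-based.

Step 1: pivot at (0,0) is 6.
  row1 ← row1 − (6)·row0  ⇒  L[1][0]=6, U row1=(0, 2, 5, 4)
  row2 ← row2 − (4)·row0  ⇒  L[2][0]=4, U row2=(0, 2, 1, 0)
  row3 ← row3 − (1)·row0  ⇒  L[3][0]=1, U row3=(0, 2, 6, 0)

L[3][0] = 1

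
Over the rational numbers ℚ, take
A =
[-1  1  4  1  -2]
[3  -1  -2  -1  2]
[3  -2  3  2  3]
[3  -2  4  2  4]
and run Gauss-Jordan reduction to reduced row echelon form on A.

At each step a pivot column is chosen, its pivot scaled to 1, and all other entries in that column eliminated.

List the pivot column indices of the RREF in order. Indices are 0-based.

pivot(0,0)=-1: scale R0 → (1, -1, -4, -1, 2)
  clear (1,0): R1 −= (3)R0 → (0, 2, 10, 2, -4)
  clear (2,0): R2 −= (3)R0 → (0, 1, 15, 5, -3)
  clear (3,0): R3 −= (3)R0 → (0, 1, 16, 5, -2)
pivot(1,1)=2: scale R1 → (0, 1, 5, 1, -2)
  clear (0,1): R0 −= (-1)R1 → (1, 0, 1, 0, 0)
  clear (2,1): R2 −= (1)R1 → (0, 0, 10, 4, -1)
  clear (3,1): R3 −= (1)R1 → (0, 0, 11, 4, 0)
pivot(2,2)=10: scale R2 → (0, 0, 1, 2/5, -1/10)
  clear (0,2): R0 −= (1)R2 → (1, 0, 0, -2/5, 1/10)
  clear (1,2): R1 −= (5)R2 → (0, 1, 0, -1, -3/2)
  clear (3,2): R3 −= (11)R2 → (0, 0, 0, -2/5, 11/10)
pivot(3,3)=-2/5: scale R3 → (0, 0, 0, 1, -11/4)
  clear (0,3): R0 −= (-2/5)R3 → (1, 0, 0, 0, -1)
  clear (1,3): R1 −= (-1)R3 → (0, 1, 0, 0, -17/4)
  clear (2,3): R2 −= (2/5)R3 → (0, 0, 1, 0, 1)

pivot columns: 0, 1, 2, 3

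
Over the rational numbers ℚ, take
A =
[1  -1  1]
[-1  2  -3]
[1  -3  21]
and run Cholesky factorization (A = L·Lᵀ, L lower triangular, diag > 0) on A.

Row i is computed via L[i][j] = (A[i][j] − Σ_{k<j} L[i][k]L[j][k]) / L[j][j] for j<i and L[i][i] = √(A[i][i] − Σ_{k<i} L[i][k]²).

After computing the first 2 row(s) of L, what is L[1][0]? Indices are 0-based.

L[1][0] = -1

Step 1: L[0][0] = √(1) = 1.
  L[1][0] = (-1) / L[0][0] = -1.
Step 2: L[1][1] = √(1) = 1.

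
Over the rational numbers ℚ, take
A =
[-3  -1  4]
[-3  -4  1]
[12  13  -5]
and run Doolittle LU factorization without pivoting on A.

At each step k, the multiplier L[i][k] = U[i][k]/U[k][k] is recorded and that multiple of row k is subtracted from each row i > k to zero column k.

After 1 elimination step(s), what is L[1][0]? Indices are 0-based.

[col 0] pivot -3
  R1 -= 1*R0 → (0, -3, -3)  (L[1][0] := 1)
  R2 -= -4*R0 → (0, 9, 11)  (L[2][0] := -4)

L[1][0] = 1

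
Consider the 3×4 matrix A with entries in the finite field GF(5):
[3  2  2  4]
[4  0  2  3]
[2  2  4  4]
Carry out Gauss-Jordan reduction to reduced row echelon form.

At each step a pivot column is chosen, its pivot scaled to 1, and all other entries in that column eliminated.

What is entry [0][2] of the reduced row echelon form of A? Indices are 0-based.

M[0][2] = 3

step 1: normalize row 0 (÷3) = (1, 4, 4, 3)
  row 1: subtract 4×row0 = (0, 4, 1, 1)
  row 2: subtract 2×row0 = (0, 4, 1, 3)
step 2: normalize row 1 (÷4) = (0, 1, 4, 4)
  row 0: subtract 4×row1 = (1, 0, 3, 2)
  row 2: subtract 4×row1 = (0, 0, 0, 2)
skip col 2 (zero from row 2)
step 3: normalize row 2 (÷2) = (0, 0, 0, 1)
  row 0: subtract 2×row2 = (1, 0, 3, 0)
  row 1: subtract 4×row2 = (0, 1, 4, 0)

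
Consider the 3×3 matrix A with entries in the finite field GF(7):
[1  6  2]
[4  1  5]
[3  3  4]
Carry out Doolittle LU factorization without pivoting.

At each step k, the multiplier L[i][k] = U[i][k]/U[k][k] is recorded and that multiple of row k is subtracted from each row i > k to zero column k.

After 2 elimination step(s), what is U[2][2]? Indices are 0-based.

[col 0] pivot 1
  R1 -= 4*R0 → (0, 5, 4)  (L[1][0] := 4)
  R2 -= 3*R0 → (0, 6, 5)  (L[2][0] := 3)
[col 1] pivot 5
  R2 -= 4*R1 → (0, 0, 3)  (L[2][1] := 4)

U[2][2] = 3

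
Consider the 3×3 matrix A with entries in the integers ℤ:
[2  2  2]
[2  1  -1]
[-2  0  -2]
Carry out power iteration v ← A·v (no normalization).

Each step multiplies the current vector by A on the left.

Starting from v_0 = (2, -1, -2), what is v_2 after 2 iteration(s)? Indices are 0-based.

v_0 = (2, -1, -2).
v_1 = A·v_0 = (-2, 5, 0).
v_2 = A·v_1 = (6, 1, 4).

v_2 = (6, 1, 4)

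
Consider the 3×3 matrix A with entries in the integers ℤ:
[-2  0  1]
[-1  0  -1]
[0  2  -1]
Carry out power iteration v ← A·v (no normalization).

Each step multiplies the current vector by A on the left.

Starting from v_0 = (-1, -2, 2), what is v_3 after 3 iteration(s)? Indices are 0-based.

v_3 = (32, 10, 0)

v_0 = (-1, -2, 2).
v_1 = A·v_0 = (4, -1, -6).
v_2 = A·v_1 = (-14, 2, 4).
v_3 = A·v_2 = (32, 10, 0).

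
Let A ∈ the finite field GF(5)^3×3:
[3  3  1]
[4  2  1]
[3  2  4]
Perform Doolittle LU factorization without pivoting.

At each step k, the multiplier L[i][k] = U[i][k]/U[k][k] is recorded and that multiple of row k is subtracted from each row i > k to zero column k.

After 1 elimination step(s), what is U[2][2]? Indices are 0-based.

[col 0] pivot 3
  R1 -= 3*R0 → (0, 3, 3)  (L[1][0] := 3)
  R2 -= 1*R0 → (0, 4, 3)  (L[2][0] := 1)

U[2][2] = 3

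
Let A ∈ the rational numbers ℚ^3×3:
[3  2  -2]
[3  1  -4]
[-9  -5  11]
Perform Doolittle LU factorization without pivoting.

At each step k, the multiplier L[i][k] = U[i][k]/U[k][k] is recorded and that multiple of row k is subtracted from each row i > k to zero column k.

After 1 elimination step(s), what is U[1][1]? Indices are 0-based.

Step 1: pivot at (0,0) is 3.
  row1 ← row1 − (1)·row0  ⇒  L[1][0]=1, U row1=(0, -1, -2)
  row2 ← row2 − (-3)·row0  ⇒  L[2][0]=-3, U row2=(0, 1, 5)

U[1][1] = -1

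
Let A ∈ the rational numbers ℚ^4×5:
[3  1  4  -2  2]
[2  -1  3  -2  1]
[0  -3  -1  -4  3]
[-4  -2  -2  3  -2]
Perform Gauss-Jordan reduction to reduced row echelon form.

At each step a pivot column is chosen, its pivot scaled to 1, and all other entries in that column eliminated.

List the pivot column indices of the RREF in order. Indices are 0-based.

pivot(0,0)=3: scale R0 → (1, 1/3, 4/3, -2/3, 2/3)
  clear (1,0): R1 −= (2)R0 → (0, -5/3, 1/3, -2/3, -1/3)
  clear (3,0): R3 −= (-4)R0 → (0, -2/3, 10/3, 1/3, 2/3)
pivot(1,1)=-5/3: scale R1 → (0, 1, -1/5, 2/5, 1/5)
  clear (0,1): R0 −= (1/3)R1 → (1, 0, 7/5, -4/5, 3/5)
  clear (2,1): R2 −= (-3)R1 → (0, 0, -8/5, -14/5, 18/5)
  clear (3,1): R3 −= (-2/3)R1 → (0, 0, 16/5, 3/5, 4/5)
pivot(2,2)=-8/5: scale R2 → (0, 0, 1, 7/4, -9/4)
  clear (0,2): R0 −= (7/5)R2 → (1, 0, 0, -13/4, 15/4)
  clear (1,2): R1 −= (-1/5)R2 → (0, 1, 0, 3/4, -1/4)
  clear (3,2): R3 −= (16/5)R2 → (0, 0, 0, -5, 8)
pivot(3,3)=-5: scale R3 → (0, 0, 0, 1, -8/5)
  clear (0,3): R0 −= (-13/4)R3 → (1, 0, 0, 0, -29/20)
  clear (1,3): R1 −= (3/4)R3 → (0, 1, 0, 0, 19/20)
  clear (2,3): R2 −= (7/4)R3 → (0, 0, 1, 0, 11/20)

pivot columns: 0, 1, 2, 3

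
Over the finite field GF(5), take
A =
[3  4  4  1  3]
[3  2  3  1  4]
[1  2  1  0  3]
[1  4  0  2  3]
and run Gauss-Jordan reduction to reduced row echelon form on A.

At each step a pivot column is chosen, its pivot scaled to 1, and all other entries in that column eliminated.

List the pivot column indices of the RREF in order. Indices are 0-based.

pivot columns: 0, 1, 2, 3

step 1: normalize row 0 (÷3) = (1, 3, 3, 2, 1)
  row 1: subtract 3×row0 = (0, 3, 4, 0, 1)
  row 2: subtract 1×row0 = (0, 4, 3, 3, 2)
  row 3: subtract 1×row0 = (0, 1, 2, 0, 2)
step 2: normalize row 1 (÷3) = (0, 1, 3, 0, 2)
  row 0: subtract 3×row1 = (1, 0, 4, 2, 0)
  row 2: subtract 4×row1 = (0, 0, 1, 3, 4)
  row 3: subtract 1×row1 = (0, 0, 4, 0, 0)
step 3: normalize row 2 (÷1) = (0, 0, 1, 3, 4)
  row 0: subtract 4×row2 = (1, 0, 0, 0, 4)
  row 1: subtract 3×row2 = (0, 1, 0, 1, 0)
  row 3: subtract 4×row2 = (0, 0, 0, 3, 4)
step 4: normalize row 3 (÷3) = (0, 0, 0, 1, 3)
  row 1: subtract 1×row3 = (0, 1, 0, 0, 2)
  row 2: subtract 3×row3 = (0, 0, 1, 0, 0)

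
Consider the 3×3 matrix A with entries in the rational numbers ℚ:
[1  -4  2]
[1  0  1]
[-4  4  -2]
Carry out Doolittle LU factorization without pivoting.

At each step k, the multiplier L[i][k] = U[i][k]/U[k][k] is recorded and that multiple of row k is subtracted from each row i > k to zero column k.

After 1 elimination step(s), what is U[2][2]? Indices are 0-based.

Step 1: pivot at (0,0) is 1.
  row1 ← row1 − (1)·row0  ⇒  L[1][0]=1, U row1=(0, 4, -1)
  row2 ← row2 − (-4)·row0  ⇒  L[2][0]=-4, U row2=(0, -12, 6)

U[2][2] = 6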